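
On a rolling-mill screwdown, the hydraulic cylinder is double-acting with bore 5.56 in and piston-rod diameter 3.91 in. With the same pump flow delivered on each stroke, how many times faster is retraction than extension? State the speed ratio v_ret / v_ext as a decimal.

Cap-side area A_cap = π/4 × (5.56 in)² = 24.28 in^2
Rod-side annular area A_ann = π/4 × (5.56² − 3.91²) = 12.27 in^2
For equal Q, v ∝ 1/A, so v_ret/v_ext = A_cap/A_ann.

v_ret/v_ext ≈ 1.98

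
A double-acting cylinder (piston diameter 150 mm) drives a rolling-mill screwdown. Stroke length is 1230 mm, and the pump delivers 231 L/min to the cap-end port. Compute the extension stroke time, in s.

Cap-side area A_cap = π/4 × (150 mm)² = 17670 mm^2
Swept volume V = A × L; t = V / Q = A·L / Q

t ≈ 5.65 s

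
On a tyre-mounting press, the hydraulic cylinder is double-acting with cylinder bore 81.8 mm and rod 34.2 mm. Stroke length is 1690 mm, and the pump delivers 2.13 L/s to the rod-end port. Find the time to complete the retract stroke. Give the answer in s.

Rod-side annular area A_ann = π/4 × (81.8² − 34.2²) = 4337 mm^2
Swept volume V = A × L; t = V / Q = A·L / Q

t ≈ 3.44 s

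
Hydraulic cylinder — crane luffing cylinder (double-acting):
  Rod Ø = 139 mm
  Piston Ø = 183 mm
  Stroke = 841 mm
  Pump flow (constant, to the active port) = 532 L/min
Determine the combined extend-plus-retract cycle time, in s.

t ≈ 3.55 s

Cap-side area A_cap = π/4 × (183 mm)² = 26300 mm^2
Rod-side annular area A_ann = π/4 × (183² − 139²) = 11130 mm^2
t_ext = A_cap·L/Q = 2.495 s
t_ret = A_ann·L/Q = 1.055 s
t_cycle = t_ext + t_ret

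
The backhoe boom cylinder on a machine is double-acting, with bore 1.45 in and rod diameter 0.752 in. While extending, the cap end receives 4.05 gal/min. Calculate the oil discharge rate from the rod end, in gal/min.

Cap-side area A_cap = π/4 × (1.45 in)² = 1.651 in^2
Rod-side annular area A_ann = π/4 × (1.45² − 0.752²) = 1.207 in^2
Piston speed v = Q_in/A_cap; rod-end outflow Q_out = v × A_ann = Q_in × A_ann/A_cap.

Q_out ≈ 2.96 gal/min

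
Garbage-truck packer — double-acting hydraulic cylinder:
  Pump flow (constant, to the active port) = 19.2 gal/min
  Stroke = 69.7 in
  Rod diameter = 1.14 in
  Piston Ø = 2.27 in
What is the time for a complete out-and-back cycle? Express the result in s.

t ≈ 6.67 s

Cap-side area A_cap = π/4 × (2.27 in)² = 4.047 in^2
Rod-side annular area A_ann = π/4 × (2.27² − 1.14²) = 3.026 in^2
t_ext = A_cap·L/Q = 3.816 s
t_ret = A_ann·L/Q = 2.854 s
t_cycle = t_ext + t_ret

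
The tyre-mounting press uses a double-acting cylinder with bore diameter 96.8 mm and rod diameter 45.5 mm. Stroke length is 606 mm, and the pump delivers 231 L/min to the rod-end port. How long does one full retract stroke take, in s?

Rod-side annular area A_ann = π/4 × (96.8² − 45.5²) = 5733 mm^2
Swept volume V = A × L; t = V / Q = A·L / Q

t ≈ 0.902 s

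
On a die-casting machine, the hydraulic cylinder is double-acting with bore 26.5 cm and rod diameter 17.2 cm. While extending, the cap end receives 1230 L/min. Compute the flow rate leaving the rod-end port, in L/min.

Q_out ≈ 712 L/min

Cap-side area A_cap = π/4 × (26.5 cm)² = 551.5 cm^2
Rod-side annular area A_ann = π/4 × (26.5² − 17.2²) = 319.2 cm^2
Piston speed v = Q_in/A_cap; rod-end outflow Q_out = v × A_ann = Q_in × A_ann/A_cap.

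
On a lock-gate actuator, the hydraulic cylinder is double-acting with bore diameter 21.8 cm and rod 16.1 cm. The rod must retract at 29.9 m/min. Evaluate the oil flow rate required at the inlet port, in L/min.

Rod-side annular area A_ann = π/4 × (21.8² − 16.1²) = 169.7 cm^2
Q = A × v

Q ≈ 507 L/min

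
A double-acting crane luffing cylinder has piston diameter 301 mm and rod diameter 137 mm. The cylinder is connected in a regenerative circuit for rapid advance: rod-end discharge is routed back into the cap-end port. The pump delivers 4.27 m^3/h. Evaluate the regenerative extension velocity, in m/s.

In regeneration the rod-end outflow joins the pump flow into the cap end, so the net volume the pump must supply per unit advance equals the rod cross-section area.
Rod cross-section A_rod = π/4 × (137 mm)² = 14740 mm^2
v = Q_pump / A_rod

v ≈ 0.0805 m/s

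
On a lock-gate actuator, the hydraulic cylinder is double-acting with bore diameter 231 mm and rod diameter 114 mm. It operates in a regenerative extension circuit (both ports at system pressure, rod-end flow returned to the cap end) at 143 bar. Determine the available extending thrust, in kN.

With equal pressure on both faces, forces on the annular region cancel; the net push is pressure × rod cross-section.
Rod cross-section A_rod = π/4 × (114 mm)² = 10210 mm^2
F = P × A_rod

F ≈ 146 kN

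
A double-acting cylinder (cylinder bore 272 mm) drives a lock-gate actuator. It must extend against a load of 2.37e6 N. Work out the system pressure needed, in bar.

P ≈ 408 bar

Cap-side area A_cap = π/4 × (272 mm)² = 58110 mm^2
P = F / A = 2.37e6 N / A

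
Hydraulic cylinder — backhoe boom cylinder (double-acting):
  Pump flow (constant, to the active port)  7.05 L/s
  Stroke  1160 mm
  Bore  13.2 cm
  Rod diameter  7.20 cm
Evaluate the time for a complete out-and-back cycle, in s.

Cap-side area A_cap = π/4 × (13.2 cm)² = 136.8 cm^2
Rod-side annular area A_ann = π/4 × (13.2² − 7.20²) = 96.13 cm^2
t_ext = A_cap·L/Q = 2.252 s
t_ret = A_ann·L/Q = 1.582 s
t_cycle = t_ext + t_ret

t ≈ 3.83 s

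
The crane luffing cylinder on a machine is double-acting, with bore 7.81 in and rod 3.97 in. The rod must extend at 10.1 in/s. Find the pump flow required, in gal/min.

Cap-side area A_cap = π/4 × (7.81 in)² = 47.91 in^2
Q = A × v

Q ≈ 126 gal/min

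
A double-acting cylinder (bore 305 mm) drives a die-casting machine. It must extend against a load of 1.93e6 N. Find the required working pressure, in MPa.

P ≈ 26.4 MPa

Cap-side area A_cap = π/4 × (305 mm)² = 73060 mm^2
P = F / A = 1.93e6 N / A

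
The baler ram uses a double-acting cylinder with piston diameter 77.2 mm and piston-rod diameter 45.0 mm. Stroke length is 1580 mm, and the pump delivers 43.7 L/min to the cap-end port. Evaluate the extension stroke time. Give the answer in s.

Cap-side area A_cap = π/4 × (77.2 mm)² = 4681 mm^2
Swept volume V = A × L; t = V / Q = A·L / Q

t ≈ 10.2 s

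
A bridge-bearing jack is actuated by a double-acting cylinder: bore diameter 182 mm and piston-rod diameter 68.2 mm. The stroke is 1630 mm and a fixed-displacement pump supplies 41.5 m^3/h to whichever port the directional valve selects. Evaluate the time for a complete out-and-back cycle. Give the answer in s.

Cap-side area A_cap = π/4 × (182 mm)² = 26020 mm^2
Rod-side annular area A_ann = π/4 × (182² − 68.2²) = 22360 mm^2
t_ext = A_cap·L/Q = 3.679 s
t_ret = A_ann·L/Q = 3.162 s
t_cycle = t_ext + t_ret

t ≈ 6.84 s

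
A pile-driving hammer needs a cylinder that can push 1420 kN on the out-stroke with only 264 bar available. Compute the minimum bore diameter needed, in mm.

Extension force acts on the full piston face: F = P × (π/4)D².
D = √(4F / (πP)) = √(4 × 1420 kN / (π × 264 bar))

D ≈ 262 mm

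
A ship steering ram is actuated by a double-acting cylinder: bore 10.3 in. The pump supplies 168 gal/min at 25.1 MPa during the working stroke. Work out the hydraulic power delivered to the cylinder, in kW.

W ≈ 266 kW

Hydraulic power = P × Q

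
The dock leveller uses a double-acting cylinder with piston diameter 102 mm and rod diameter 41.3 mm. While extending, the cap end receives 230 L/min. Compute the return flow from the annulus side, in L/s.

Cap-side area A_cap = π/4 × (102 mm)² = 8171 mm^2
Rod-side annular area A_ann = π/4 × (102² − 41.3²) = 6832 mm^2
Piston speed v = Q_in/A_cap; rod-end outflow Q_out = v × A_ann = Q_in × A_ann/A_cap.

Q_out ≈ 3.20 L/s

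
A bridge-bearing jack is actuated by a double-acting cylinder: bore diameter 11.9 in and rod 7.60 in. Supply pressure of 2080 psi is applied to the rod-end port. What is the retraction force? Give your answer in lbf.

F ≈ 1.37e5 lbf

Rod-side annular area A_ann = π/4 × (11.9² − 7.60²) = 65.86 in^2
On retraction the pressure acts on the annular area (bore minus rod).
F = P × A_ann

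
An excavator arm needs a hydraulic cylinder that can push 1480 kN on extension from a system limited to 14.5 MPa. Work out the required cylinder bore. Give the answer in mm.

Extension force acts on the full piston face: F = P × (π/4)D².
D = √(4F / (πP)) = √(4 × 1480 kN / (π × 14.5 MPa))

D ≈ 360 mm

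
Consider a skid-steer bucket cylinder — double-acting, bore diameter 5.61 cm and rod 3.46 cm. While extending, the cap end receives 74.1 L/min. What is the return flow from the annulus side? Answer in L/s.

Cap-side area A_cap = π/4 × (5.61 cm)² = 24.72 cm^2
Rod-side annular area A_ann = π/4 × (5.61² − 3.46²) = 15.32 cm^2
Piston speed v = Q_in/A_cap; rod-end outflow Q_out = v × A_ann = Q_in × A_ann/A_cap.

Q_out ≈ 0.765 L/s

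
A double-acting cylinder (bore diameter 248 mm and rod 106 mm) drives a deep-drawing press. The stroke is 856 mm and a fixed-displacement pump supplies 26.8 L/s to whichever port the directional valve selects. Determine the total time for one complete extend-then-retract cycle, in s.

t ≈ 2.80 s

Cap-side area A_cap = π/4 × (248 mm)² = 48310 mm^2
Rod-side annular area A_ann = π/4 × (248² − 106²) = 39480 mm^2
t_ext = A_cap·L/Q = 1.543 s
t_ret = A_ann·L/Q = 1.261 s
t_cycle = t_ext + t_ret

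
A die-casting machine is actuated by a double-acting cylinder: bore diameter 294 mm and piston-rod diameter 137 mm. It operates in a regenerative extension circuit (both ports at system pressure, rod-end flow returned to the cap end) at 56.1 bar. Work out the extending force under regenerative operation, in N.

F ≈ 82700 N

With equal pressure on both faces, forces on the annular region cancel; the net push is pressure × rod cross-section.
Rod cross-section A_rod = π/4 × (137 mm)² = 14740 mm^2
F = P × A_rod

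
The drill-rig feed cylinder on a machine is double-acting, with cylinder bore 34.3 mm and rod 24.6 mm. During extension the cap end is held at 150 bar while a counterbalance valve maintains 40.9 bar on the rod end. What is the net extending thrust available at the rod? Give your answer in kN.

Cap-side area A_cap = π/4 × (34.3 mm)² = 924.0 mm^2
Rod-side annular area A_ann = π/4 × (34.3² − 24.6²) = 448.7 mm^2
Net thrust = P_cap·A_cap − P_rod·A_ann = 13.86 kN − 1.835 kN

F ≈ 12.0 kN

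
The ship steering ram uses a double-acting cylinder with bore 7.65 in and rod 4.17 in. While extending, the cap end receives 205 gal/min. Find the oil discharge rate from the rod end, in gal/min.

Q_out ≈ 144 gal/min

Cap-side area A_cap = π/4 × (7.65 in)² = 45.96 in^2
Rod-side annular area A_ann = π/4 × (7.65² − 4.17²) = 32.31 in^2
Piston speed v = Q_in/A_cap; rod-end outflow Q_out = v × A_ann = Q_in × A_ann/A_cap.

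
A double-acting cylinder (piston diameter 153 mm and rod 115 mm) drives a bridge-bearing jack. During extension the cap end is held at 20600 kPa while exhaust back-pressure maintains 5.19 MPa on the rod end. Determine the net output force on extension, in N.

Cap-side area A_cap = π/4 × (153 mm)² = 18390 mm^2
Rod-side annular area A_ann = π/4 × (153² − 115²) = 7998 mm^2
Net thrust = P_cap·A_cap − P_rod·A_ann = 3.787e5 N − 41510 N

F ≈ 3.37e5 N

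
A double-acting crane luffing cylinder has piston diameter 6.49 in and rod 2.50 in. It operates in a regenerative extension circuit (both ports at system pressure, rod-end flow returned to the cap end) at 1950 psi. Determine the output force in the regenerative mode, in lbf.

F ≈ 9570 lbf

With equal pressure on both faces, forces on the annular region cancel; the net push is pressure × rod cross-section.
Rod cross-section A_rod = π/4 × (2.50 in)² = 4.909 in^2
F = P × A_rod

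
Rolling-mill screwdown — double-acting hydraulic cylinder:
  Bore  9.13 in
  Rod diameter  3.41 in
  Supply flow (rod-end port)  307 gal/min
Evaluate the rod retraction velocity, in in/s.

Rod-side annular area A_ann = π/4 × (9.13² − 3.41²) = 56.34 in^2
Flow into the rod-end port fills the annular volume.
v = Q / A

v ≈ 21.0 in/s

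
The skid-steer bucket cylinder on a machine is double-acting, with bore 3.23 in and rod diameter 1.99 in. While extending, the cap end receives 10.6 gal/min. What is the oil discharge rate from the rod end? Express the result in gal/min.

Q_out ≈ 6.58 gal/min

Cap-side area A_cap = π/4 × (3.23 in)² = 8.194 in^2
Rod-side annular area A_ann = π/4 × (3.23² − 1.99²) = 5.084 in^2
Piston speed v = Q_in/A_cap; rod-end outflow Q_out = v × A_ann = Q_in × A_ann/A_cap.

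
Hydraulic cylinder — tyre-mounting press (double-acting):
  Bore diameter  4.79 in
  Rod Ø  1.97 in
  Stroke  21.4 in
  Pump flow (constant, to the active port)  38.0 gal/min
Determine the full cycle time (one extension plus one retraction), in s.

t ≈ 4.83 s

Cap-side area A_cap = π/4 × (4.79 in)² = 18.02 in^2
Rod-side annular area A_ann = π/4 × (4.79² − 1.97²) = 14.97 in^2
t_ext = A_cap·L/Q = 2.636 s
t_ret = A_ann·L/Q = 2.190 s
t_cycle = t_ext + t_ret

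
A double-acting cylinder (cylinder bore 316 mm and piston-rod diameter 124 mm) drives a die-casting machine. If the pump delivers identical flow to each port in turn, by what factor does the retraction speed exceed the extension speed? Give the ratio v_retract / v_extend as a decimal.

v_ret/v_ext ≈ 1.18

Cap-side area A_cap = π/4 × (316 mm)² = 78430 mm^2
Rod-side annular area A_ann = π/4 × (316² − 124²) = 66350 mm^2
For equal Q, v ∝ 1/A, so v_ret/v_ext = A_cap/A_ann.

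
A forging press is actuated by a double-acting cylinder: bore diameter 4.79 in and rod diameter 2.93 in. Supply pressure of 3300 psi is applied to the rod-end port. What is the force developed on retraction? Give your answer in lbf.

Rod-side annular area A_ann = π/4 × (4.79² − 2.93²) = 11.28 in^2
On retraction the pressure acts on the annular area (bore minus rod).
F = P × A_ann

F ≈ 37200 lbf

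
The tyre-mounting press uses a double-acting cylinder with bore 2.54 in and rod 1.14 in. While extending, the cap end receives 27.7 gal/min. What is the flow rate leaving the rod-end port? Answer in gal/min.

Q_out ≈ 22.1 gal/min

Cap-side area A_cap = π/4 × (2.54 in)² = 5.067 in^2
Rod-side annular area A_ann = π/4 × (2.54² − 1.14²) = 4.046 in^2
Piston speed v = Q_in/A_cap; rod-end outflow Q_out = v × A_ann = Q_in × A_ann/A_cap.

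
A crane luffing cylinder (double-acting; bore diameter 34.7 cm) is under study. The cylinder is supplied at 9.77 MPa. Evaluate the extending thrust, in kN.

Cap-side area A_cap = π/4 × (34.7 cm)² = 945.7 cm^2
F = P × A_cap = 9.77 MPa × A_cap

F ≈ 924 kN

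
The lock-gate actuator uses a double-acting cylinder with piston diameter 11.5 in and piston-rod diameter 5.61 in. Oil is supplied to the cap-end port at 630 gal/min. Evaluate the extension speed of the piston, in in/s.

Cap-side area A_cap = π/4 × (11.5 in)² = 103.9 in^2
v = Q / A

v ≈ 23.4 in/s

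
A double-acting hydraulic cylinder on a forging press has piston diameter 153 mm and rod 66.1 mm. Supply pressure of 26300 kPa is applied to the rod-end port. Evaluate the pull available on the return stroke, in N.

Rod-side annular area A_ann = π/4 × (153² − 66.1²) = 14950 mm^2
On retraction the pressure acts on the annular area (bore minus rod).
F = P × A_ann

F ≈ 3.93e5 N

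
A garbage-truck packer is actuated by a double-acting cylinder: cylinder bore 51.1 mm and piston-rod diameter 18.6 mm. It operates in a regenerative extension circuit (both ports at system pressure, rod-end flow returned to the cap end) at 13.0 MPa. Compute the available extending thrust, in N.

With equal pressure on both faces, forces on the annular region cancel; the net push is pressure × rod cross-section.
Rod cross-section A_rod = π/4 × (18.6 mm)² = 271.7 mm^2
F = P × A_rod

F ≈ 3530 N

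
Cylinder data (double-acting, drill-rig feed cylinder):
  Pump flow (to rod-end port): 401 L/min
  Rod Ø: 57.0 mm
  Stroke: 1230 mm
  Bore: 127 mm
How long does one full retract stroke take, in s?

t ≈ 1.86 s

Rod-side annular area A_ann = π/4 × (127² − 57.0²) = 10120 mm^2
Swept volume V = A × L; t = V / Q = A·L / Q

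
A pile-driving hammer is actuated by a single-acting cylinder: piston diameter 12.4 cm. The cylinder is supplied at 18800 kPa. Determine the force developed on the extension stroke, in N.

Cap-side area A_cap = π/4 × (12.4 cm)² = 120.8 cm^2
F = P × A_cap = 18800 kPa × A_cap

F ≈ 2.27e5 N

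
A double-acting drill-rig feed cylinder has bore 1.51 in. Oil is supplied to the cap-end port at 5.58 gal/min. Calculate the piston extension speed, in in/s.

Cap-side area A_cap = π/4 × (1.51 in)² = 1.791 in^2
v = Q / A

v ≈ 12.0 in/s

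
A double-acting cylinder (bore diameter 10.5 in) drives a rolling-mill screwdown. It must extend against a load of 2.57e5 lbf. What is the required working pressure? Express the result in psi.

Cap-side area A_cap = π/4 × (10.5 in)² = 86.59 in^2
P = F / A = 2.57e5 lbf / A

P ≈ 2970 psi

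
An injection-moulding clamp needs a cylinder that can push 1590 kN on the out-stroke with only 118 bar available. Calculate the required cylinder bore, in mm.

D ≈ 414 mm

Extension force acts on the full piston face: F = P × (π/4)D².
D = √(4F / (πP)) = √(4 × 1590 kN / (π × 118 bar))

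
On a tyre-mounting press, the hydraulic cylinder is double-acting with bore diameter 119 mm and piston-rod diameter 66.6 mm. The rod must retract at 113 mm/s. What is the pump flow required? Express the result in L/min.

Rod-side annular area A_ann = π/4 × (119² − 66.6²) = 7638 mm^2
Q = A × v

Q ≈ 51.8 L/min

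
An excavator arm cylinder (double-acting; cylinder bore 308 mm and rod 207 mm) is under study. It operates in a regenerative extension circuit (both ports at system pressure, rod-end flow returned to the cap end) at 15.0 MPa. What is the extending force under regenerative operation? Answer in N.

With equal pressure on both faces, forces on the annular region cancel; the net push is pressure × rod cross-section.
Rod cross-section A_rod = π/4 × (207 mm)² = 33650 mm^2
F = P × A_rod

F ≈ 5.05e5 N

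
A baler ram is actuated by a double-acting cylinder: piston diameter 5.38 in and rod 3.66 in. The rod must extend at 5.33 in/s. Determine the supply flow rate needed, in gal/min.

Cap-side area A_cap = π/4 × (5.38 in)² = 22.73 in^2
Q = A × v

Q ≈ 31.5 gal/min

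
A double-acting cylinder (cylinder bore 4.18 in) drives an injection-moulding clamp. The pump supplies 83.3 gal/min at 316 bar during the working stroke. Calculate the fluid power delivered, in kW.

W ≈ 166 kW

Hydraulic power = P × Q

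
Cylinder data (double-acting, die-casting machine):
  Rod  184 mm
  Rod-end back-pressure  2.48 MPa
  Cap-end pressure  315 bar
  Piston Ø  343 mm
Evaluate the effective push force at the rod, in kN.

Cap-side area A_cap = π/4 × (343 mm)² = 92400 mm^2
Rod-side annular area A_ann = π/4 × (343² − 184²) = 65810 mm^2
Net thrust = P_cap·A_cap − P_rod·A_ann = 2911 kN − 163.2 kN

F ≈ 2750 kN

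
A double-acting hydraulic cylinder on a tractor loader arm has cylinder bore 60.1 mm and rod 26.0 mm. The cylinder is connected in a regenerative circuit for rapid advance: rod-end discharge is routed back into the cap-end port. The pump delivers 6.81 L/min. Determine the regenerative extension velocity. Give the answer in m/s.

v ≈ 0.214 m/s

In regeneration the rod-end outflow joins the pump flow into the cap end, so the net volume the pump must supply per unit advance equals the rod cross-section area.
Rod cross-section A_rod = π/4 × (26.0 mm)² = 530.9 mm^2
v = Q_pump / A_rod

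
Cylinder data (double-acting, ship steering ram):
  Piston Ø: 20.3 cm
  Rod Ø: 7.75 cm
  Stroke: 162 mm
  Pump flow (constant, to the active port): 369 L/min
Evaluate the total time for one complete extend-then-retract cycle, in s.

t ≈ 1.58 s

Cap-side area A_cap = π/4 × (20.3 cm)² = 323.7 cm^2
Rod-side annular area A_ann = π/4 × (20.3² − 7.75²) = 276.5 cm^2
t_ext = A_cap·L/Q = 0.8526 s
t_ret = A_ann·L/Q = 0.7283 s
t_cycle = t_ext + t_ret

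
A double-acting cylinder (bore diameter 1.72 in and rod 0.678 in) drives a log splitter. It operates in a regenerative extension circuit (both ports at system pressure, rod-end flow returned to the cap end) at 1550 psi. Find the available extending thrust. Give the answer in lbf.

With equal pressure on both faces, forces on the annular region cancel; the net push is pressure × rod cross-section.
Rod cross-section A_rod = π/4 × (0.678 in)² = 0.3610 in^2
F = P × A_rod

F ≈ 560 lbf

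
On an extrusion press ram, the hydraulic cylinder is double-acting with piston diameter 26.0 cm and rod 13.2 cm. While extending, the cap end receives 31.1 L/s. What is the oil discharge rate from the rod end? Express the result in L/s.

Q_out ≈ 23.1 L/s

Cap-side area A_cap = π/4 × (26.0 cm)² = 530.9 cm^2
Rod-side annular area A_ann = π/4 × (26.0² − 13.2²) = 394.1 cm^2
Piston speed v = Q_in/A_cap; rod-end outflow Q_out = v × A_ann = Q_in × A_ann/A_cap.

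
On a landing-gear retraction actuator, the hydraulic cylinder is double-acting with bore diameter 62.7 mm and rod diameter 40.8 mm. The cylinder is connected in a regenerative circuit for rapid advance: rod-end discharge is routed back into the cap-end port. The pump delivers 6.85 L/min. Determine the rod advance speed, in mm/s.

v ≈ 87.3 mm/s

In regeneration the rod-end outflow joins the pump flow into the cap end, so the net volume the pump must supply per unit advance equals the rod cross-section area.
Rod cross-section A_rod = π/4 × (40.8 mm)² = 1307 mm^2
v = Q_pump / A_rod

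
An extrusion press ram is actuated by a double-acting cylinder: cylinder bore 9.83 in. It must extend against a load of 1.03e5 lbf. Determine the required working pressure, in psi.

Cap-side area A_cap = π/4 × (9.83 in)² = 75.89 in^2
P = F / A = 1.03e5 lbf / A

P ≈ 1360 psi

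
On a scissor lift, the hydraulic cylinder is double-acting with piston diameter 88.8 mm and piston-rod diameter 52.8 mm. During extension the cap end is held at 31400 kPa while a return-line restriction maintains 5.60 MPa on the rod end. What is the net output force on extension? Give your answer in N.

Cap-side area A_cap = π/4 × (88.8 mm)² = 6193 mm^2
Rod-side annular area A_ann = π/4 × (88.8² − 52.8²) = 4004 mm^2
Net thrust = P_cap·A_cap − P_rod·A_ann = 1.945e5 N − 22420 N

F ≈ 1.72e5 N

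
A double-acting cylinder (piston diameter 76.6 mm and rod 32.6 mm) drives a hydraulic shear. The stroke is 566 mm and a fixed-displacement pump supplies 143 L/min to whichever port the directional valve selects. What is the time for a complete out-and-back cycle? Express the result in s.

Cap-side area A_cap = π/4 × (76.6 mm)² = 4608 mm^2
Rod-side annular area A_ann = π/4 × (76.6² − 32.6²) = 3774 mm^2
t_ext = A_cap·L/Q = 1.094 s
t_ret = A_ann·L/Q = 0.8962 s
t_cycle = t_ext + t_ret

t ≈ 1.99 s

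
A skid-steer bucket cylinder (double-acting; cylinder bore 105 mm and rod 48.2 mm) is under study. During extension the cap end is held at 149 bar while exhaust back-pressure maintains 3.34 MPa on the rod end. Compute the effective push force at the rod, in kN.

F ≈ 106 kN

Cap-side area A_cap = π/4 × (105 mm)² = 8659 mm^2
Rod-side annular area A_ann = π/4 × (105² − 48.2²) = 6834 mm^2
Net thrust = P_cap·A_cap − P_rod·A_ann = 129.0 kN − 22.83 kN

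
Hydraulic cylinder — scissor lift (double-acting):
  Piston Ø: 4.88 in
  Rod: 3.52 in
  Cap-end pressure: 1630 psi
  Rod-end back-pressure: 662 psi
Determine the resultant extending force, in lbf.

Cap-side area A_cap = π/4 × (4.88 in)² = 18.70 in^2
Rod-side annular area A_ann = π/4 × (4.88² − 3.52²) = 8.972 in^2
Net thrust = P_cap·A_cap − P_rod·A_ann = 30490 lbf − 5940 lbf

F ≈ 24500 lbf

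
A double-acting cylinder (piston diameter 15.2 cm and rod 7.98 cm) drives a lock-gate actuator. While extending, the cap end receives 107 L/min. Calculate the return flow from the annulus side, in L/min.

Q_out ≈ 77.5 L/min

Cap-side area A_cap = π/4 × (15.2 cm)² = 181.5 cm^2
Rod-side annular area A_ann = π/4 × (15.2² − 7.98²) = 131.4 cm^2
Piston speed v = Q_in/A_cap; rod-end outflow Q_out = v × A_ann = Q_in × A_ann/A_cap.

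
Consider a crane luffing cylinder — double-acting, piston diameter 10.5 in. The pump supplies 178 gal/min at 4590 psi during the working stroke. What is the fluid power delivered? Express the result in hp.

W ≈ 477 hp

Hydraulic power = P × Q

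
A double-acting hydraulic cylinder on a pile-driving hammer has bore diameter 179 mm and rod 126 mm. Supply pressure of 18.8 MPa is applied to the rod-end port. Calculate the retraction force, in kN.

F ≈ 239 kN

Rod-side annular area A_ann = π/4 × (179² − 126²) = 12700 mm^2
On retraction the pressure acts on the annular area (bore minus rod).
F = P × A_ann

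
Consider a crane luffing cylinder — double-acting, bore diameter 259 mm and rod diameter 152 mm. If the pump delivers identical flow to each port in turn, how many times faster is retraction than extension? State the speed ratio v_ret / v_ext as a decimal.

v_ret/v_ext ≈ 1.53

Cap-side area A_cap = π/4 × (259 mm)² = 52690 mm^2
Rod-side annular area A_ann = π/4 × (259² − 152²) = 34540 mm^2
For equal Q, v ∝ 1/A, so v_ret/v_ext = A_cap/A_ann.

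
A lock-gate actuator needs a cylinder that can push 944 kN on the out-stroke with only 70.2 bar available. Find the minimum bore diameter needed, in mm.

D ≈ 414 mm

Extension force acts on the full piston face: F = P × (π/4)D².
D = √(4F / (πP)) = √(4 × 944 kN / (π × 70.2 bar))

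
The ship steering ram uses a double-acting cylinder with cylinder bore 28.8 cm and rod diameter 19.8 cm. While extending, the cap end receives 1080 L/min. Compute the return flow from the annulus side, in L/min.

Q_out ≈ 570 L/min

Cap-side area A_cap = π/4 × (28.8 cm)² = 651.4 cm^2
Rod-side annular area A_ann = π/4 × (28.8² − 19.8²) = 343.5 cm^2
Piston speed v = Q_in/A_cap; rod-end outflow Q_out = v × A_ann = Q_in × A_ann/A_cap.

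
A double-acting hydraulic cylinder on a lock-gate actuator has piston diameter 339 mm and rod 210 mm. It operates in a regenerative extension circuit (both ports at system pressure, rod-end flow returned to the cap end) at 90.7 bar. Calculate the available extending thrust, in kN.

With equal pressure on both faces, forces on the annular region cancel; the net push is pressure × rod cross-section.
Rod cross-section A_rod = π/4 × (210 mm)² = 34640 mm^2
F = P × A_rod

F ≈ 314 kN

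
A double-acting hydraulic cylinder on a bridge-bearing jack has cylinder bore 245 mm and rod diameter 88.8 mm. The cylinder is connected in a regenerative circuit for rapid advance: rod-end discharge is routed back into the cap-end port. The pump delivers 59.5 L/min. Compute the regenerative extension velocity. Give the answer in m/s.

v ≈ 0.160 m/s

In regeneration the rod-end outflow joins the pump flow into the cap end, so the net volume the pump must supply per unit advance equals the rod cross-section area.
Rod cross-section A_rod = π/4 × (88.8 mm)² = 6193 mm^2
v = Q_pump / A_rod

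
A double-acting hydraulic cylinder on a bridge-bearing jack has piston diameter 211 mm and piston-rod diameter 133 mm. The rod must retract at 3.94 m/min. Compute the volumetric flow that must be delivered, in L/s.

Q ≈ 1.38 L/s

Rod-side annular area A_ann = π/4 × (211² − 133²) = 21070 mm^2
Q = A × v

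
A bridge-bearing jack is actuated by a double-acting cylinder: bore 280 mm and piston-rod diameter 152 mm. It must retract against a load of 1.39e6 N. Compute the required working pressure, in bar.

Rod-side annular area A_ann = π/4 × (280² − 152²) = 43430 mm^2
Retraction: pressure acts on the annular area.
P = F / A = 1.39e6 N / A

P ≈ 320 bar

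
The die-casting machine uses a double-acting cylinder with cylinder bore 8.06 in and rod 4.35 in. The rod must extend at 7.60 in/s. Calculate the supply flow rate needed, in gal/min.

Q ≈ 101 gal/min

Cap-side area A_cap = π/4 × (8.06 in)² = 51.02 in^2
Q = A × v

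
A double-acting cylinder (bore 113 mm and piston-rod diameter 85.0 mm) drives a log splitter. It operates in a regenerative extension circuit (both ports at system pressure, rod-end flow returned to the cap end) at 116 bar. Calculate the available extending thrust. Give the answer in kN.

F ≈ 65.8 kN

With equal pressure on both faces, forces on the annular region cancel; the net push is pressure × rod cross-section.
Rod cross-section A_rod = π/4 × (85.0 mm)² = 5675 mm^2
F = P × A_rod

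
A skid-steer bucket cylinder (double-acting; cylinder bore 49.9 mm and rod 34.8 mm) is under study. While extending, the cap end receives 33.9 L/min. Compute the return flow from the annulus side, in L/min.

Q_out ≈ 17.4 L/min

Cap-side area A_cap = π/4 × (49.9 mm)² = 1956 mm^2
Rod-side annular area A_ann = π/4 × (49.9² − 34.8²) = 1005 mm^2
Piston speed v = Q_in/A_cap; rod-end outflow Q_out = v × A_ann = Q_in × A_ann/A_cap.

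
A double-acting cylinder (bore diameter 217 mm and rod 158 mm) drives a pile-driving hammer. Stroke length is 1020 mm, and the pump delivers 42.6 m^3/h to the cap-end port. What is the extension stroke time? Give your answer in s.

Cap-side area A_cap = π/4 × (217 mm)² = 36980 mm^2
Swept volume V = A × L; t = V / Q = A·L / Q

t ≈ 3.19 s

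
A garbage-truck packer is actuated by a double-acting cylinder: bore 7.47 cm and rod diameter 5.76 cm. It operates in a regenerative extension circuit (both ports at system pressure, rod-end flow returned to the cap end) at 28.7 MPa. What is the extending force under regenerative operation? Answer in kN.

F ≈ 74.8 kN

With equal pressure on both faces, forces on the annular region cancel; the net push is pressure × rod cross-section.
Rod cross-section A_rod = π/4 × (5.76 cm)² = 26.06 cm^2
F = P × A_rod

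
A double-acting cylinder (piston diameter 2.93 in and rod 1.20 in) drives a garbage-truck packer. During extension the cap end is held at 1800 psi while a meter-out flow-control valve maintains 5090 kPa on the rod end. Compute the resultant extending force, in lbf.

Cap-side area A_cap = π/4 × (2.93 in)² = 6.743 in^2
Rod-side annular area A_ann = π/4 × (2.93² − 1.20²) = 5.612 in^2
Net thrust = P_cap·A_cap − P_rod·A_ann = 12140 lbf − 4143 lbf

F ≈ 7990 lbf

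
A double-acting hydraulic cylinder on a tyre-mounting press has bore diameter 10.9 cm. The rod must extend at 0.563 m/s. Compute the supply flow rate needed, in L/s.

Cap-side area A_cap = π/4 × (10.9 cm)² = 93.31 cm^2
Q = A × v

Q ≈ 5.25 L/s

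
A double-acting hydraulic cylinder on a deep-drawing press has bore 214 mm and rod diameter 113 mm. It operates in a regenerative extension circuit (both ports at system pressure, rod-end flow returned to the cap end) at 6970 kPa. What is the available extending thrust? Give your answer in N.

F ≈ 69900 N

With equal pressure on both faces, forces on the annular region cancel; the net push is pressure × rod cross-section.
Rod cross-section A_rod = π/4 × (113 mm)² = 10030 mm^2
F = P × A_rod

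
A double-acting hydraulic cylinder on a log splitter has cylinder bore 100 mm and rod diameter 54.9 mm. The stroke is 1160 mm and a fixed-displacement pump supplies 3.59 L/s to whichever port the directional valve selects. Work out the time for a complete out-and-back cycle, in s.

t ≈ 4.31 s

Cap-side area A_cap = π/4 × (100 mm)² = 7854 mm^2
Rod-side annular area A_ann = π/4 × (100² − 54.9²) = 5487 mm^2
t_ext = A_cap·L/Q = 2.538 s
t_ret = A_ann·L/Q = 1.773 s
t_cycle = t_ext + t_ret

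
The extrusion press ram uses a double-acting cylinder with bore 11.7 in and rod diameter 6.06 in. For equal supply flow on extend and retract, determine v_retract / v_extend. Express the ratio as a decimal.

Cap-side area A_cap = π/4 × (11.7 in)² = 107.5 in^2
Rod-side annular area A_ann = π/4 × (11.7² − 6.06²) = 78.67 in^2
For equal Q, v ∝ 1/A, so v_ret/v_ext = A_cap/A_ann.

v_ret/v_ext ≈ 1.37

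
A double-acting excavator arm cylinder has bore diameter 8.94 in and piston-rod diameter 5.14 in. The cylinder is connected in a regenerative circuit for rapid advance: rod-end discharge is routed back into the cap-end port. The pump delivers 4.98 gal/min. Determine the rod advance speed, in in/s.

v ≈ 0.924 in/s

In regeneration the rod-end outflow joins the pump flow into the cap end, so the net volume the pump must supply per unit advance equals the rod cross-section area.
Rod cross-section A_rod = π/4 × (5.14 in)² = 20.75 in^2
v = Q_pump / A_rod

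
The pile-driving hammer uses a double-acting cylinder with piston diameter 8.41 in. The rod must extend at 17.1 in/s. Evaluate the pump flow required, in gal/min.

Cap-side area A_cap = π/4 × (8.41 in)² = 55.55 in^2
Q = A × v

Q ≈ 247 gal/min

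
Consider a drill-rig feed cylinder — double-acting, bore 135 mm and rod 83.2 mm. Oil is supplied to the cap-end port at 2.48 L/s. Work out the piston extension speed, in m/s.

Cap-side area A_cap = π/4 × (135 mm)² = 14310 mm^2
v = Q / A

v ≈ 0.173 m/s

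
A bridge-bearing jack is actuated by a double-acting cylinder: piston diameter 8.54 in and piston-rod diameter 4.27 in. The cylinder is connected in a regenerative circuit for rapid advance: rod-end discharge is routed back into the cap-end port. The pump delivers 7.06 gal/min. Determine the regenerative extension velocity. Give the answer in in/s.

In regeneration the rod-end outflow joins the pump flow into the cap end, so the net volume the pump must supply per unit advance equals the rod cross-section area.
Rod cross-section A_rod = π/4 × (4.27 in)² = 14.32 in^2
v = Q_pump / A_rod

v ≈ 1.90 in/s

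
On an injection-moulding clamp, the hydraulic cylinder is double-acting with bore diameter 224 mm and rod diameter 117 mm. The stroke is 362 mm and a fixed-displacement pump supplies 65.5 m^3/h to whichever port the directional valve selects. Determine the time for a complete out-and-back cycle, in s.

t ≈ 1.35 s

Cap-side area A_cap = π/4 × (224 mm)² = 39410 mm^2
Rod-side annular area A_ann = π/4 × (224² − 117²) = 28660 mm^2
t_ext = A_cap·L/Q = 0.7841 s
t_ret = A_ann·L/Q = 0.5702 s
t_cycle = t_ext + t_ret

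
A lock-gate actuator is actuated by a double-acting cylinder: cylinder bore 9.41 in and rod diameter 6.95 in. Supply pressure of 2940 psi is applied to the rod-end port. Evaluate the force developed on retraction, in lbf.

F ≈ 92900 lbf

Rod-side annular area A_ann = π/4 × (9.41² − 6.95²) = 31.61 in^2
On retraction the pressure acts on the annular area (bore minus rod).
F = P × A_ann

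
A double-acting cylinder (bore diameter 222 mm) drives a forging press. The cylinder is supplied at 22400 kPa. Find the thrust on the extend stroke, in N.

F ≈ 8.67e5 N

Cap-side area A_cap = π/4 × (222 mm)² = 38710 mm^2
F = P × A_cap = 22400 kPa × A_cap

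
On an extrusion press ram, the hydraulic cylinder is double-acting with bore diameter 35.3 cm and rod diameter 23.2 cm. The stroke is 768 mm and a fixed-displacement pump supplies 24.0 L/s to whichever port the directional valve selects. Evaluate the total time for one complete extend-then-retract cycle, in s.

t ≈ 4.91 s

Cap-side area A_cap = π/4 × (35.3 cm)² = 978.7 cm^2
Rod-side annular area A_ann = π/4 × (35.3² − 23.2²) = 555.9 cm^2
t_ext = A_cap·L/Q = 3.132 s
t_ret = A_ann·L/Q = 1.779 s
t_cycle = t_ext + t_ret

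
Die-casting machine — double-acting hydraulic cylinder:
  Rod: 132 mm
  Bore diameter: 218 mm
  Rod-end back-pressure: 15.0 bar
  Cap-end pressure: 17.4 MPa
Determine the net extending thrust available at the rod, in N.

Cap-side area A_cap = π/4 × (218 mm)² = 37330 mm^2
Rod-side annular area A_ann = π/4 × (218² − 132²) = 23640 mm^2
Net thrust = P_cap·A_cap − P_rod·A_ann = 6.495e5 N − 35460 N

F ≈ 6.14e5 N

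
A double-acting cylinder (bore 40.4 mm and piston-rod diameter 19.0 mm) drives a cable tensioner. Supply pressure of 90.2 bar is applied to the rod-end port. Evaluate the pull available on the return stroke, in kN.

Rod-side annular area A_ann = π/4 × (40.4² − 19.0²) = 998.4 mm^2
On retraction the pressure acts on the annular area (bore minus rod).
F = P × A_ann

F ≈ 9.01 kN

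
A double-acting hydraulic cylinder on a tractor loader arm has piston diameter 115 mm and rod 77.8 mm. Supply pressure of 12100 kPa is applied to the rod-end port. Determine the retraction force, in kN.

F ≈ 68.2 kN

Rod-side annular area A_ann = π/4 × (115² − 77.8²) = 5633 mm^2
On retraction the pressure acts on the annular area (bore minus rod).
F = P × A_ann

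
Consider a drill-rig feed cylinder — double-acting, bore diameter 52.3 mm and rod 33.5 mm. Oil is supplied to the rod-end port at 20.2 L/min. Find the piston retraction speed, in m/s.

Rod-side annular area A_ann = π/4 × (52.3² − 33.5²) = 1267 mm^2
Flow into the rod-end port fills the annular volume.
v = Q / A

v ≈ 0.266 m/s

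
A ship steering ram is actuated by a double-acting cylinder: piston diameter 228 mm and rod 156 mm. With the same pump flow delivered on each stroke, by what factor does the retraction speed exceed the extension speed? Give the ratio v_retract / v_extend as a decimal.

v_ret/v_ext ≈ 1.88

Cap-side area A_cap = π/4 × (228 mm)² = 40830 mm^2
Rod-side annular area A_ann = π/4 × (228² − 156²) = 21710 mm^2
For equal Q, v ∝ 1/A, so v_ret/v_ext = A_cap/A_ann.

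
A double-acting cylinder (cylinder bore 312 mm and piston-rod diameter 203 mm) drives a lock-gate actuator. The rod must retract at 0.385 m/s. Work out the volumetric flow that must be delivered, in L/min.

Rod-side annular area A_ann = π/4 × (312² − 203²) = 44090 mm^2
Q = A × v

Q ≈ 1020 L/min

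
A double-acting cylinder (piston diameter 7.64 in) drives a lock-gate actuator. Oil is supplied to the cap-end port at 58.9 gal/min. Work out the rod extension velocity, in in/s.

Cap-side area A_cap = π/4 × (7.64 in)² = 45.84 in^2
v = Q / A

v ≈ 4.95 in/s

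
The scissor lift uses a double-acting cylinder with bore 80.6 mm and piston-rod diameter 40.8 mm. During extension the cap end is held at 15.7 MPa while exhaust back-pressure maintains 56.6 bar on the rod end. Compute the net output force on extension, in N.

F ≈ 58600 N

Cap-side area A_cap = π/4 × (80.6 mm)² = 5102 mm^2
Rod-side annular area A_ann = π/4 × (80.6² − 40.8²) = 3795 mm^2
Net thrust = P_cap·A_cap − P_rod·A_ann = 80100 N − 21480 N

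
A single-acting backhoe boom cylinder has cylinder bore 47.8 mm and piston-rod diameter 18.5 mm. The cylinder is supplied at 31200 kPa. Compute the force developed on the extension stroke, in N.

Cap-side area A_cap = π/4 × (47.8 mm)² = 1795 mm^2
F = P × A_cap = 31200 kPa × A_cap

F ≈ 56000 N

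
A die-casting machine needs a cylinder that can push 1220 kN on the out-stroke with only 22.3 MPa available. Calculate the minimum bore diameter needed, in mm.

D ≈ 264 mm

Extension force acts on the full piston face: F = P × (π/4)D².
D = √(4F / (πP)) = √(4 × 1220 kN / (π × 22.3 MPa))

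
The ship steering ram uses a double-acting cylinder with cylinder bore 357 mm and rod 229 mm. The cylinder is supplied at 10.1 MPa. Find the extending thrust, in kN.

Cap-side area A_cap = π/4 × (357 mm)² = 1.001e5 mm^2
F = P × A_cap = 10.1 MPa × A_cap

F ≈ 1010 kN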